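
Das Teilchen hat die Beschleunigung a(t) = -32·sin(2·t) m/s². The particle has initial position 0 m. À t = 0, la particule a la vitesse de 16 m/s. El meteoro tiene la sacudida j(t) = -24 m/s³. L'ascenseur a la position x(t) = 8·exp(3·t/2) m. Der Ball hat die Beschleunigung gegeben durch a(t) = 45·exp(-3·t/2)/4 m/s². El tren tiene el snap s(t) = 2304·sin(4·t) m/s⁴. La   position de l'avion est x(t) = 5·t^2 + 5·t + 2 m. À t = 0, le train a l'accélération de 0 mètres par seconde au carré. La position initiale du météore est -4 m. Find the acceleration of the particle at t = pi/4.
We have acceleration a(t) = -32·sin(2·t). Substituting t = pi/4: a(pi/4) = -32.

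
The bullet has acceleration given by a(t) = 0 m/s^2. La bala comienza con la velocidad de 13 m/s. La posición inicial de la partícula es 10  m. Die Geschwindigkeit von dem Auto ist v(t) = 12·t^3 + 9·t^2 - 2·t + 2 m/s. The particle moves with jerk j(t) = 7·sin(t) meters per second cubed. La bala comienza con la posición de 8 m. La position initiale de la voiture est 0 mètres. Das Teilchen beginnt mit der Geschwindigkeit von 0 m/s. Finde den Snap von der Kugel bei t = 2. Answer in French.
En partant de l'accélération a(t) = 0, nous prenons 2 dérivées. La dérivée de l'accélération donne le jerk: j(t) = 0. En prenant d/dt de j(t), nous trouvons s(t) = 0. De l'équation du snap s(t) = 0, nous substituons t = 2 pour obtenir s = 0.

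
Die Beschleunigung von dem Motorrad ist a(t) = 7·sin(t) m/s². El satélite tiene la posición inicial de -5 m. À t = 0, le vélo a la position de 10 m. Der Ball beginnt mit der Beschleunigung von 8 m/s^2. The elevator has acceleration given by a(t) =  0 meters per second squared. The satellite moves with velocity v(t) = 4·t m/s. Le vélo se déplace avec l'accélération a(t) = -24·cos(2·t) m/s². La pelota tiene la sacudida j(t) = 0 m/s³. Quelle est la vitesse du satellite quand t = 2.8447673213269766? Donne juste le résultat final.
À t = 2.8447673213269766, v = 11.3790692853079.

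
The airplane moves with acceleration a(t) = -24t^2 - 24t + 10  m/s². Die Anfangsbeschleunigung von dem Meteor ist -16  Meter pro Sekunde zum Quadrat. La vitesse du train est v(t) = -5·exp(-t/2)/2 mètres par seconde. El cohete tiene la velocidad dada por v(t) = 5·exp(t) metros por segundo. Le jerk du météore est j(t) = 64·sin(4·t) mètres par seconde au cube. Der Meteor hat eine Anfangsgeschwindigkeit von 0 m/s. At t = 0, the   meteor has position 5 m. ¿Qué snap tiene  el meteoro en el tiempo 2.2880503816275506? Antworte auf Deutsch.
Wir müssen unsere Gleichung für den Ruck j(t) = 64·sin(4·t) 1-mal ableiten. Die Ableitung von dem Ruck ergibt den Snap: s(t) = 256·cos(4·t). Wir haben den Snap s(t) = 256·cos(4·t). Durch Einsetzen von t = 2.2880503816275506: s(2.2880503816275506) = -246.548603482716.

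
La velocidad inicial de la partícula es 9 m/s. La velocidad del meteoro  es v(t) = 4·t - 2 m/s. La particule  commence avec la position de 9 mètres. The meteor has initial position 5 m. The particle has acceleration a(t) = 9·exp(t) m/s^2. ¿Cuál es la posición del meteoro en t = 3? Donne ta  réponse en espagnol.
Necesitamos integrar nuestra ecuación de la velocidad v(t) = 4·t - 2 1 vez. Tomando ∫v(t)dt y aplicando x(0) = 5, encontramos x(t) = 2·t^2 - 2·t + 5. Usando x(t) = 2·t^2 - 2·t + 5 y sustituyendo t = 3, encontramos x = 17.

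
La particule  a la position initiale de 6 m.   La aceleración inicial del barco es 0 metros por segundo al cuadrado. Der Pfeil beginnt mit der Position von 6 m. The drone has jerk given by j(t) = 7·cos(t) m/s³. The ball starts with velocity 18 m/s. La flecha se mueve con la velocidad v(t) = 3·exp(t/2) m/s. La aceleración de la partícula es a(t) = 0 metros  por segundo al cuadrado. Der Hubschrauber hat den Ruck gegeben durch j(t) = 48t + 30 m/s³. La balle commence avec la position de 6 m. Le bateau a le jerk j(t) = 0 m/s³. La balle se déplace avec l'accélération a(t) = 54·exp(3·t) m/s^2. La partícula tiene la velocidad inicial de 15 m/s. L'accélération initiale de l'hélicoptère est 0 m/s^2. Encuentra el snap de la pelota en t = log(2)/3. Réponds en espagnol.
Para resolver esto, necesitamos tomar 2 derivadas de nuestra ecuación de la aceleración a(t) = 54·exp(3·t). La derivada de la aceleración da la sacudida: j(t) = 162·exp(3·t). Tomando d/dt de j(t), encontramos s(t) = 486·exp(3·t). Tenemos el snap s(t) = 486·exp(3·t). Sustituyendo t = log(2)/3: s(log(2)/3) = 972.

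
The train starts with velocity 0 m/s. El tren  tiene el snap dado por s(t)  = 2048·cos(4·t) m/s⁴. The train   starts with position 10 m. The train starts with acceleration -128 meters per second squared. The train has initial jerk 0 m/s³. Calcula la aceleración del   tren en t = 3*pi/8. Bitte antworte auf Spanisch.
Necesitamos integrar nuestra ecuación del snap s(t) = 2048·cos(4·t) 2 veces. La antiderivada del snap, con j(0) = 0, da la sacudida: j(t) = 512·sin(4·t). La integral de la sacudida es la aceleración. Usando a(0) = -128, obtenemos a(t) = -128·cos(4·t). Usando a(t) = -128·cos(4·t) y sustituyendo t = 3*pi/8, encontramos a = 0.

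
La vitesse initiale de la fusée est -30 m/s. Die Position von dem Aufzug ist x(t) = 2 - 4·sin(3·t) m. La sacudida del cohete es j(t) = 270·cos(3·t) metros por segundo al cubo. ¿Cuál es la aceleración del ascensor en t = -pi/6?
Partiendo de la posición x(t) = 2 - 4·sin(3·t), tomamos 2 derivadas. La derivada de la posición da la velocidad: v(t) = -12·cos(3·t). Derivando la velocidad, obtenemos la aceleración: a(t) = 36·sin(3·t). Tenemos la aceleración a(t) = 36·sin(3·t). Sustituyendo t = -pi/6: a(-pi/6) = -36.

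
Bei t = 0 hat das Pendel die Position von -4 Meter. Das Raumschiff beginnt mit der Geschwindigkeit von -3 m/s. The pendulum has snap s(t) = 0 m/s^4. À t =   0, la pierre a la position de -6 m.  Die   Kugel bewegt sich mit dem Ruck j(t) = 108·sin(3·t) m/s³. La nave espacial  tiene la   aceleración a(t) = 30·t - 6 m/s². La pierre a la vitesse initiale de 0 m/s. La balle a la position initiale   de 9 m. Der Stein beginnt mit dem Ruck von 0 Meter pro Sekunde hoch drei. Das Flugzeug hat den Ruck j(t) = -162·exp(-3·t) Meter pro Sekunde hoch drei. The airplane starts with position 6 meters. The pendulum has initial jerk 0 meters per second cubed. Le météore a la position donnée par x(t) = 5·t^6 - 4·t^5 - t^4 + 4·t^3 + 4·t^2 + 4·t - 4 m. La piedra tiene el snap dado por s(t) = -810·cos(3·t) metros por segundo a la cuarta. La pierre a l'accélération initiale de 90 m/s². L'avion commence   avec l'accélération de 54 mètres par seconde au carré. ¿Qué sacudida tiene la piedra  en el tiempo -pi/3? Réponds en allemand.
Ausgehend von dem Snap s(t) = -810·cos(3·t), nehmen wir 1 Stammfunktion. Durch Integration von dem Snap und Verwendung der Anfangsbedingung j(0) = 0, erhalten wir j(t) = -270·sin(3·t). Aus der Gleichung für den Ruck j(t) = -270·sin(3·t), setzen wir t = -pi/3 ein und erhalten j = 0.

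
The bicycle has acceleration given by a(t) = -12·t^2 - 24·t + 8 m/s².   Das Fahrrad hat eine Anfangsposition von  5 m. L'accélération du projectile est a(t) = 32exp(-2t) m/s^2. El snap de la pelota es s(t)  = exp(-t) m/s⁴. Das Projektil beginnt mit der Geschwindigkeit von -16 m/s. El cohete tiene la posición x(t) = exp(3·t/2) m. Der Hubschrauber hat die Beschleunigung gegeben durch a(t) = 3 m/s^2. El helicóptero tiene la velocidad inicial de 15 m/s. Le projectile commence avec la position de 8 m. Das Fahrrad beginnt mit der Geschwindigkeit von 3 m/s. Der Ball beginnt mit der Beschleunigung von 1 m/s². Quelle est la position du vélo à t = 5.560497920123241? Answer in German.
Ausgehend von der Beschleunigung a(t) = -12·t^2 - 24·t + 8, nehmen wir 2 Stammfunktionen. Durch Integration von der Beschleunigung und Verwendung der Anfangsbedingung v(0) = 3, erhalten wir v(t) = -4·t^3 - 12·t^2 + 8·t + 3. Durch Integration von der Geschwindigkeit und Verwendung der Anfangsbedingung x(0) = 5, erhalten wir x(t) = -t^4 - 4·t^3 + 4·t^2 + 3·t + 5. Wir haben die Position x(t) = -t^4 - 4·t^3 + 4·t^2 + 3·t + 5. Durch Einsetzen von t = 5.560497920123241: x(5.560497920123241) = -1498.33818857162.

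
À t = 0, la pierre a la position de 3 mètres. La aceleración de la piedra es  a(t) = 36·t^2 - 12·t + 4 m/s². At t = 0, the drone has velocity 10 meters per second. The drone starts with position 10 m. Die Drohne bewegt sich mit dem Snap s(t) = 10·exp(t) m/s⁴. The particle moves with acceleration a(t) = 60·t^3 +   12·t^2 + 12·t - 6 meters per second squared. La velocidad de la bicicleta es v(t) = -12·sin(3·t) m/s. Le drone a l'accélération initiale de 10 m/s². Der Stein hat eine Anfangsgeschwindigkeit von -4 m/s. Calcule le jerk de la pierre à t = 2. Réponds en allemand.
Ausgehend von der Beschleunigung a(t) = 36·t^2 - 12·t + 4, nehmen wir 1 Ableitung. Die Ableitung von der Beschleunigung ergibt den Ruck: j(t) = 72·t - 12. Wir haben den Ruck j(t) = 72·t - 12. Durch Einsetzen von t = 2: j(2) = 132.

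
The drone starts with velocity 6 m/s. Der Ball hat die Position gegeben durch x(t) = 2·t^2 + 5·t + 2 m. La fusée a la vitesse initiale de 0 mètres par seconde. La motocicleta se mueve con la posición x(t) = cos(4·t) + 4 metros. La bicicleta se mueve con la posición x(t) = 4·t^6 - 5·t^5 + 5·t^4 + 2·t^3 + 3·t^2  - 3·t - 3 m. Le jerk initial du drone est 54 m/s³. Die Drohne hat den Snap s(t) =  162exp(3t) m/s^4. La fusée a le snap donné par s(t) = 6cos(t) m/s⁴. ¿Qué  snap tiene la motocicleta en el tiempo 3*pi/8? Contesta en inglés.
We must differentiate our position equation x(t) = cos(4·t) + 4 4 times. Taking d/dt of x(t), we find v(t) = -4·sin(4·t). Taking d/dt of v(t), we find a(t) = -16·cos(4·t). Differentiating acceleration, we get jerk: j(t) = 64·sin(4·t). Taking d/dt of j(t), we find s(t) = 256·cos(4·t). From the given snap equation s(t) = 256·cos(4·t), we substitute t = 3*pi/8 to get s = 0.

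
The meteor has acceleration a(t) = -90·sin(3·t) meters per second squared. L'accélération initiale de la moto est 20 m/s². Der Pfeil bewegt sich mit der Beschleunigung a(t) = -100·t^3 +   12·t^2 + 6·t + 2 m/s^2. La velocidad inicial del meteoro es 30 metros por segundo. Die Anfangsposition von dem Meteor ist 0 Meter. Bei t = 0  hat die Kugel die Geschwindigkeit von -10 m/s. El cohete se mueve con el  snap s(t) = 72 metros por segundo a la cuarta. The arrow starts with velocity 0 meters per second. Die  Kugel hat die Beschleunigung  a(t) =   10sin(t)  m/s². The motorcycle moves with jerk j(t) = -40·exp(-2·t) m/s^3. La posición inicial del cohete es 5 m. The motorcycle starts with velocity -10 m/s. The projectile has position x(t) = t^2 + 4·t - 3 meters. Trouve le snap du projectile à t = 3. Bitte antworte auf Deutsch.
Um dies zu lösen, müssen wir 4 Ableitungen unserer Gleichung für die Position x(t) = t^2 + 4·t - 3 nehmen. Mit d/dt von x(t) finden wir v(t) = 2·t + 4. Mit d/dt von v(t) finden wir a(t) = 2. Durch Ableiten von der Beschleunigung erhalten wir den Ruck: j(t) = 0. Durch Ableiten von dem Ruck erhalten wir den Snap: s(t) = 0. Mit s(t) = 0 und Einsetzen von t = 3, finden wir s = 0.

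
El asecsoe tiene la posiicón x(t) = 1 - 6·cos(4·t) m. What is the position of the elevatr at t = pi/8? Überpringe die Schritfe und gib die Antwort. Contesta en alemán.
Die Position bei t = pi/8 ist x = 1.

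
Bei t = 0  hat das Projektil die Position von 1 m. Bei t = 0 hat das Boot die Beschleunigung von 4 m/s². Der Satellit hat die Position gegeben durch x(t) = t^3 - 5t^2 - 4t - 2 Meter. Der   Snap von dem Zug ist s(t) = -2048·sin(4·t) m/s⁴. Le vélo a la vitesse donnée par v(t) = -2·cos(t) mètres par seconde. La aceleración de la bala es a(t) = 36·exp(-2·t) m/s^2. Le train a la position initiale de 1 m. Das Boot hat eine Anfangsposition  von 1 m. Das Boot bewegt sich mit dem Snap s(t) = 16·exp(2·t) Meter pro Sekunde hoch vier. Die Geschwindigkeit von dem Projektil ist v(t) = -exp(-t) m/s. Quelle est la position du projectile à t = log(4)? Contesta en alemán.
Ausgehend von der Geschwindigkeit v(t) = -exp(-t), nehmen wir 1 Integral. Das Integral von der Geschwindigkeit ist die Position. Mit x(0) = 1 erhalten wir x(t) = exp(-t). Aus der Gleichung für die Position x(t) = exp(-t), setzen wir t = log(4) ein und erhalten x = 1/4.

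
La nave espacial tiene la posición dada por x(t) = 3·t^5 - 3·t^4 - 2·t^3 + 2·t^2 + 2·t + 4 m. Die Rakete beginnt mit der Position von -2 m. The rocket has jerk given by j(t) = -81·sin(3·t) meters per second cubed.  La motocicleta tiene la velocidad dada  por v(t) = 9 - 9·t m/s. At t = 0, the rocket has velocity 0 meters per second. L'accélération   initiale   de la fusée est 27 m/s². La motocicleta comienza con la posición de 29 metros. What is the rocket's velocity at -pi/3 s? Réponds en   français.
En partant du jerk j(t) = -81·sin(3·t), nous prenons 2 primitives. En intégrant le jerk et en utilisant la condition initiale a(0) = 27, nous obtenons a(t) = 27·cos(3·t). En intégrant l'accélération et en utilisant la condition initiale v(0) = 0, nous obtenons v(t) = 9·sin(3·t). En utilisant v(t) = 9·sin(3·t) et en substituant t = -pi/3, nous trouvons v = 0.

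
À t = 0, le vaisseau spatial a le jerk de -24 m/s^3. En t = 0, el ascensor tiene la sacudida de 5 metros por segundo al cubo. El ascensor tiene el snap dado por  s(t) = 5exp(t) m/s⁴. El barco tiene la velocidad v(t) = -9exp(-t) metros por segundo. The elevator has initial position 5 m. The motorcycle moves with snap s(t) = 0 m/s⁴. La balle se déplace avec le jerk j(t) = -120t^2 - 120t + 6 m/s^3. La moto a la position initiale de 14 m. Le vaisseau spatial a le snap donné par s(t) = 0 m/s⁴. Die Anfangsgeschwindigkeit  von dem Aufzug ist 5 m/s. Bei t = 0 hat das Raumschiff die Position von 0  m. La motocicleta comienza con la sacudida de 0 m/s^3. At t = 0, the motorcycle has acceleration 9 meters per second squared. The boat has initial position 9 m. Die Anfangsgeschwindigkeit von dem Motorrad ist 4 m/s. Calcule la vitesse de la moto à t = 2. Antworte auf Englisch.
To solve this, we need to take 3 integrals of our snap equation s(t) = 0. The antiderivative of snap is jerk. Using j(0) = 0, we get j(t) = 0. The antiderivative of jerk is acceleration. Using a(0) = 9, we get a(t) = 9. The antiderivative of acceleration is velocity. Using v(0) = 4, we get v(t) = 9·t + 4. Using v(t) = 9·t + 4 and substituting t = 2, we find v = 22.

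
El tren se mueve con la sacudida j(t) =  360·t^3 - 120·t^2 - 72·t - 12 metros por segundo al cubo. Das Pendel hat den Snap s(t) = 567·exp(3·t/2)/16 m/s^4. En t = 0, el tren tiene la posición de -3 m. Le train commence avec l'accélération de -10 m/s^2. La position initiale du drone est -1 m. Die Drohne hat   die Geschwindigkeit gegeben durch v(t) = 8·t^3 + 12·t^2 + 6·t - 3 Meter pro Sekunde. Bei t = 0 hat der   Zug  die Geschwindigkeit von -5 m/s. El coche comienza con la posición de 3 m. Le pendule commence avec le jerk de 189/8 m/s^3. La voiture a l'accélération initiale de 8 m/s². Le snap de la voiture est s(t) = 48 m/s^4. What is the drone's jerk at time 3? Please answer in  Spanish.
Partiendo de la velocidad v(t) = 8·t^3 + 12·t^2 + 6·t - 3, tomamos 2 derivadas. Derivando la velocidad, obtenemos la aceleración: a(t) = 24·t^2 + 24·t + 6. Derivando la aceleración, obtenemos la sacudida: j(t) = 48·t + 24. Tenemos la sacudida j(t) = 48·t + 24. Sustituyendo t = 3: j(3) = 168.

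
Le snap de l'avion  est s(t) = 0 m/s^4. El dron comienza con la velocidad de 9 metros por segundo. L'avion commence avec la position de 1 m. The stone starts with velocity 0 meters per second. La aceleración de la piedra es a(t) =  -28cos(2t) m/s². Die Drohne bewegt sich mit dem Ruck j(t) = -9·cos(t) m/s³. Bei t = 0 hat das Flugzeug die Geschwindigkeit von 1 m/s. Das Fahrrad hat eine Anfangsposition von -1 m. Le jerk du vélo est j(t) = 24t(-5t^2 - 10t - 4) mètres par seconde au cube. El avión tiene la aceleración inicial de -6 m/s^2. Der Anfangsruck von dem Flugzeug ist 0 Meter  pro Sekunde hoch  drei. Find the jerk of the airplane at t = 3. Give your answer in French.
En partant du snap s(t) = 0, nous prenons 1 primitive. En intégrant le snap et en utilisant la condition initiale j(0) = 0, nous obtenons j(t) = 0. Nous avons le jerk j(t) = 0. En substituant t = 3: j(3) = 0.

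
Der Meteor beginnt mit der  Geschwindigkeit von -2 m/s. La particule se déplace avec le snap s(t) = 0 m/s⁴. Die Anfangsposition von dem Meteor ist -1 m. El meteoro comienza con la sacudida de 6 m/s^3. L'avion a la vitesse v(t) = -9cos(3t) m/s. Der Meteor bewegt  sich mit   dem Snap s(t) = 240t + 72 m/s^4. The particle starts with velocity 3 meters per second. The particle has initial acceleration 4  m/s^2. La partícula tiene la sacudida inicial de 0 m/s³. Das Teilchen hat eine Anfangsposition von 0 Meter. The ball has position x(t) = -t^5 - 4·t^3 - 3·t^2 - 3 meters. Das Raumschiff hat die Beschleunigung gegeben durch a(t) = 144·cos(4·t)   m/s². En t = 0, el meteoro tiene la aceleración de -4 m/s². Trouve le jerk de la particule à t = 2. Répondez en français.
Nous devons intégrer notre équation du snap s(t) = 0 1 fois. La primitive du snap, avec j(0) = 0, donne le jerk: j(t) = 0. De l'équation du jerk j(t) = 0, nous substituons t = 2 pour obtenir j = 0.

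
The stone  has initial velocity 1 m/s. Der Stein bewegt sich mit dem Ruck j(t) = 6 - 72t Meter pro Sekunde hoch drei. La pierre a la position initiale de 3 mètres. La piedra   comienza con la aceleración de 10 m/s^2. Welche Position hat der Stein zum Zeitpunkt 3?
Wir müssen unsere Gleichung für den Ruck j(t) = 6 - 72·t 3-mal integrieren. Das Integral von dem Ruck, mit a(0) = 10, ergibt die Beschleunigung: a(t) = -36·t^2 + 6·t + 10. Durch Integration von der Beschleunigung und Verwendung der Anfangsbedingung v(0) = 1, erhalten wir v(t) = -12·t^3 + 3·t^2 + 10·t + 1. Das Integral von der Geschwindigkeit ist die Position. Mit x(0) = 3 erhalten wir x(t) = -3·t^4 + t^3 + 5·t^2 + t + 3. Aus der Gleichung für die Position x(t) = -3·t^4 + t^3 + 5·t^2 + t + 3, setzen wir t = 3 ein und erhalten x = -165.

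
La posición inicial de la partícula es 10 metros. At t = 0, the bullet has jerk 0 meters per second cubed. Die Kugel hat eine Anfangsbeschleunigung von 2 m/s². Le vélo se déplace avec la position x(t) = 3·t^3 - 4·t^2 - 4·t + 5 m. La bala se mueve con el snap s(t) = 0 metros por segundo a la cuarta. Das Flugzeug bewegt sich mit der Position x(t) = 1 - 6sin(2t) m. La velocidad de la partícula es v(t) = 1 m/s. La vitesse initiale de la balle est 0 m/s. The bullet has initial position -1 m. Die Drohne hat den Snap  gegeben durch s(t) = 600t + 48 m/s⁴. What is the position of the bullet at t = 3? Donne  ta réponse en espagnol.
Partiendo del snap s(t) = 0, tomamos 4 antiderivadas. Integrando el snap y usando la condición inicial j(0) = 0, obtenemos j(t) = 0. La antiderivada de la sacudida es la aceleración. Usando a(0) = 2, obtenemos a(t) = 2. La integral de la aceleración, con v(0) = 0, da la velocidad: v(t) = 2·t. Integrando la velocidad y usando la condición inicial x(0) = -1, obtenemos x(t) = t^2 - 1. Tenemos la posición x(t) = t^2 - 1. Sustituyendo t = 3: x(3) = 8.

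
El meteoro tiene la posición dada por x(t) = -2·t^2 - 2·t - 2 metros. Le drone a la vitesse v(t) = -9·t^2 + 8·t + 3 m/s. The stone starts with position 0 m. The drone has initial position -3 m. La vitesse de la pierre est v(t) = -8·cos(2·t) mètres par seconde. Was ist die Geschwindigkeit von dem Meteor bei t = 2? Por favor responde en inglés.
To solve this, we need to take 1 derivative of our position equation x(t) = -2·t^2 - 2·t - 2. Taking d/dt of x(t), we find v(t) = -4·t - 2. From the given velocity equation v(t) = -4·t - 2, we substitute t = 2 to get v = -10.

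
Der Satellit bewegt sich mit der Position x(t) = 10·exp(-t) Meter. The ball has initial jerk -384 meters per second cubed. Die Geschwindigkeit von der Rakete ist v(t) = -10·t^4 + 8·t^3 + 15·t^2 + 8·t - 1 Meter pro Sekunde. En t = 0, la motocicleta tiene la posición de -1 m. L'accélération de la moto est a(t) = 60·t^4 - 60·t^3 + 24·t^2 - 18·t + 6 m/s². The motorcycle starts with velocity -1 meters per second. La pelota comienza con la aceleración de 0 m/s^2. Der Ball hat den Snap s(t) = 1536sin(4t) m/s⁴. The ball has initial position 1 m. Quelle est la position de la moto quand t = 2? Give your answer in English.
To find the answer, we compute 2 integrals of a(t) = 60·t^4 - 60·t^3 + 24·t^2 - 18·t + 6. Taking ∫a(t)dt and applying v(0) = -1, we find v(t) = 12·t^5 - 15·t^4 + 8·t^3 - 9·t^2 + 6·t - 1. Integrating velocity and using the initial condition x(0) = -1, we get x(t) = 2·t^6 - 3·t^5 + 2·t^4 - 3·t^3 + 3·t^2 - t - 1. Using x(t) = 2·t^6 - 3·t^5 + 2·t^4 - 3·t^3 + 3·t^2 - t - 1 and substituting t = 2, we find x = 49.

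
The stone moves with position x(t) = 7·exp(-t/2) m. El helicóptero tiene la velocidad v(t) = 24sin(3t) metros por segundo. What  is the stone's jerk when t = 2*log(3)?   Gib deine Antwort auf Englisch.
We must differentiate our position equation x(t) = 7·exp(-t/2) 3 times. Differentiating position, we get velocity: v(t) = -7·exp(-t/2)/2. The derivative of velocity gives acceleration: a(t) = 7·exp(-t/2)/4. Differentiating acceleration, we get jerk: j(t) = -7·exp(-t/2)/8. We have jerk j(t) = -7·exp(-t/2)/8. Substituting t = 2*log(3): j(2*log(3)) = -7/24.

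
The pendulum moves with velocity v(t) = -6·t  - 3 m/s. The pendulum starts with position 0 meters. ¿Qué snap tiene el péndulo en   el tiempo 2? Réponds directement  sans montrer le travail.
En t = 2, s = 0.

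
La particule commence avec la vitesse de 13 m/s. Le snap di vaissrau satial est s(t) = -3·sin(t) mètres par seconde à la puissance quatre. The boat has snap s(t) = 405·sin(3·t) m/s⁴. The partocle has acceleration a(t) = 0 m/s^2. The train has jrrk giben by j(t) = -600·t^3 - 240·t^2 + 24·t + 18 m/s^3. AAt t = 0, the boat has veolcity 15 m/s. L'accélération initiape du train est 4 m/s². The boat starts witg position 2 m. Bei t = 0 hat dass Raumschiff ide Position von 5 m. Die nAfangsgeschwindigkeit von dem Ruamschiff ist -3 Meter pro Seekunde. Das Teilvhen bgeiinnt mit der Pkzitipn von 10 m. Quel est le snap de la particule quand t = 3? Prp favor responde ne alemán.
Um dies zu lösen, müssen wir 2 Ableitungen unserer Gleichung für die Beschleunigung a(t) = 0 nehmen. Durch Ableiten von der Beschleunigung erhalten wir den Ruck: j(t) = 0. Die Ableitung von dem Ruck ergibt den Snap: s(t) = 0. Aus der Gleichung für den Snap s(t) = 0, setzen wir t = 3 ein und erhalten s = 0.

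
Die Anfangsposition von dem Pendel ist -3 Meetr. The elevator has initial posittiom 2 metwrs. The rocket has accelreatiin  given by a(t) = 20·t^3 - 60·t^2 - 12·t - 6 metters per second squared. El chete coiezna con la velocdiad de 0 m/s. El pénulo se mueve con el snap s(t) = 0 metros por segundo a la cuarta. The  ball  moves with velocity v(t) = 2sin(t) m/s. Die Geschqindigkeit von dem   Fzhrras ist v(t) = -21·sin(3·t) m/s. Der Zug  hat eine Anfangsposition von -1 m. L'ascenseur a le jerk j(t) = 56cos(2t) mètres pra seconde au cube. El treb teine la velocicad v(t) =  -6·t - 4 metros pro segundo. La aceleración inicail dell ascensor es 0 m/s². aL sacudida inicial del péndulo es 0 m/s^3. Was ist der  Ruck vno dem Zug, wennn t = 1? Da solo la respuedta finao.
j(1) = 0.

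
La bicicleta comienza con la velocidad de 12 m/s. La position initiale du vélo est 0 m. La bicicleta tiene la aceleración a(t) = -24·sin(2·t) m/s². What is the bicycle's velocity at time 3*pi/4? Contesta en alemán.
Wir müssen das Integral unserer Gleichung für die Beschleunigung a(t) = -24·sin(2·t) 1-mal finden. Die Stammfunktion von der Beschleunigung, mit v(0) = 12, ergibt die Geschwindigkeit: v(t) = 12·cos(2·t). Wir haben die Geschwindigkeit v(t) = 12·cos(2·t). Durch Einsetzen von t = 3*pi/4: v(3*pi/4) = 0.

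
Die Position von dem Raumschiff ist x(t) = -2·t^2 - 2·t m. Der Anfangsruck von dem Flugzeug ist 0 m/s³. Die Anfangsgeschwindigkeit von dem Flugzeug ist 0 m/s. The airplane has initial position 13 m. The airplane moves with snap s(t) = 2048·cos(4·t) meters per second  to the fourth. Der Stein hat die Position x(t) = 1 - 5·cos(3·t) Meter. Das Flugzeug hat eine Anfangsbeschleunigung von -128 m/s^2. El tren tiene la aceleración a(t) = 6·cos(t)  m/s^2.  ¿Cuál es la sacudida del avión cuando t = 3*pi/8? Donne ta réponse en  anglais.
We must find the integral of our snap equation s(t) = 2048·cos(4·t) 1 time. Integrating snap and using the initial condition j(0) = 0, we get j(t) = 512·sin(4·t). From the given jerk equation j(t) = 512·sin(4·t), we substitute t = 3*pi/8 to get j = -512.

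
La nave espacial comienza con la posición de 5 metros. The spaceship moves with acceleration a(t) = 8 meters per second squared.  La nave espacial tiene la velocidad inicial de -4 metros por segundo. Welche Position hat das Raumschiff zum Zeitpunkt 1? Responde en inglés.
Starting from acceleration a(t) = 8, we take 2 antiderivatives. Taking ∫a(t)dt and applying v(0) = -4, we find v(t) = 8·t - 4. Integrating velocity and using the initial condition x(0) = 5, we get x(t) = 4·t^2 - 4·t + 5. From the given position equation x(t) = 4·t^2 - 4·t + 5, we substitute t = 1 to get x = 5.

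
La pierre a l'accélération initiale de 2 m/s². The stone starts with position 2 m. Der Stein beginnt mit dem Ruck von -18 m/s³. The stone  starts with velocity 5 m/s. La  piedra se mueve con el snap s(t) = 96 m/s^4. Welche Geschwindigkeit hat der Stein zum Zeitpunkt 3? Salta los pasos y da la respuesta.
Die Geschwindigkeit bei t = 3 ist v = 362.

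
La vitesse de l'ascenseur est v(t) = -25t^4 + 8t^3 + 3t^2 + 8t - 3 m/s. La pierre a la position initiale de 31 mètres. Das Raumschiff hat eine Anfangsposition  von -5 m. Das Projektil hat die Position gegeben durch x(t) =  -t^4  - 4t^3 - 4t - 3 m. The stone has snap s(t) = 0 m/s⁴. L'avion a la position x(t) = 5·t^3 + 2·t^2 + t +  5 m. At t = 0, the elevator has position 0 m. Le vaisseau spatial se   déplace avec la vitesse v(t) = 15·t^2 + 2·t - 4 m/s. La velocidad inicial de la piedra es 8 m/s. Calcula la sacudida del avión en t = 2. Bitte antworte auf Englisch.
We must differentiate our position equation x(t) = 5·t^3 + 2·t^2 + t + 5 3 times. Taking d/dt of x(t), we find v(t) = 15·t^2 + 4·t + 1. Taking d/dt of v(t), we find a(t) = 30·t + 4. The derivative of acceleration gives jerk: j(t) = 30. We have jerk j(t) = 30. Substituting t = 2: j(2) = 30.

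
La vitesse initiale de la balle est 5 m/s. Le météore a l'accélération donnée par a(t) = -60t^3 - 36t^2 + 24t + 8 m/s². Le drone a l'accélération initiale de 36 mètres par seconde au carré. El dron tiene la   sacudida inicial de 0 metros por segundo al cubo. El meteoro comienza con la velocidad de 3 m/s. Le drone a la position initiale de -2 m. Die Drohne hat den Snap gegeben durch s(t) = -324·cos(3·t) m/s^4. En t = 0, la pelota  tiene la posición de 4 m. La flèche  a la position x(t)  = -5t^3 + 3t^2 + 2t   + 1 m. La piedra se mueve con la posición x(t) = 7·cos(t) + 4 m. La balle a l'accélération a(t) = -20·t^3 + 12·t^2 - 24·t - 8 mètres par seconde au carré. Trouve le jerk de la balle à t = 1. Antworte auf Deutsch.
Um dies zu lösen, müssen wir 1 Ableitung unserer Gleichung für die Beschleunigung a(t) = -20·t^3 + 12·t^2 - 24·t - 8 nehmen. Mit d/dt von a(t) finden wir j(t) = -60·t^2 + 24·t - 24. Aus der Gleichung für den Ruck j(t) = -60·t^2 + 24·t - 24, setzen wir t = 1 ein und erhalten j = -60.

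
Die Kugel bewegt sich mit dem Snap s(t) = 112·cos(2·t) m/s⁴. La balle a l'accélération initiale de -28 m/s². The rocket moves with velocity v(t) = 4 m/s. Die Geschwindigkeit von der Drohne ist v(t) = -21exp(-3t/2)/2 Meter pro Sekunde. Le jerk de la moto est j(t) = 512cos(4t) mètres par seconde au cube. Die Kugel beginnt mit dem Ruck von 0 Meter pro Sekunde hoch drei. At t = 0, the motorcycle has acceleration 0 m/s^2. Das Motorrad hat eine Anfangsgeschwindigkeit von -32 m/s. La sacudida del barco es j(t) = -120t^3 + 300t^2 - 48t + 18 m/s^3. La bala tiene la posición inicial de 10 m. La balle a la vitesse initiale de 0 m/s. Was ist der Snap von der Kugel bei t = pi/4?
Wir haben den Snap s(t) = 112·cos(2·t). Durch Einsetzen von t = pi/4: s(pi/4) = 0.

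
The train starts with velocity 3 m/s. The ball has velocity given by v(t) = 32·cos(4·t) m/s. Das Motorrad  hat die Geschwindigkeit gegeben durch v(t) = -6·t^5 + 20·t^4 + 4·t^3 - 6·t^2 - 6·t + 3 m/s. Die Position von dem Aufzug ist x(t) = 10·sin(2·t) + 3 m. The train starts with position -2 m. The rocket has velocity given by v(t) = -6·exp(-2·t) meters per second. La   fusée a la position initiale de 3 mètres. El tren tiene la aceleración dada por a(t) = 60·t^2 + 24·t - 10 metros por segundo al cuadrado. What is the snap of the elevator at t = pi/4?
To solve this, we need to take 4 derivatives of our position equation x(t) = 10·sin(2·t) + 3. The derivative of position gives velocity: v(t) = 20·cos(2·t). Differentiating velocity, we get acceleration: a(t) = -40·sin(2·t). Differentiating acceleration, we get jerk: j(t) = -80·cos(2·t). Differentiating jerk, we get snap: s(t) = 160·sin(2·t). Using s(t) = 160·sin(2·t) and substituting t = pi/4, we find s = 160.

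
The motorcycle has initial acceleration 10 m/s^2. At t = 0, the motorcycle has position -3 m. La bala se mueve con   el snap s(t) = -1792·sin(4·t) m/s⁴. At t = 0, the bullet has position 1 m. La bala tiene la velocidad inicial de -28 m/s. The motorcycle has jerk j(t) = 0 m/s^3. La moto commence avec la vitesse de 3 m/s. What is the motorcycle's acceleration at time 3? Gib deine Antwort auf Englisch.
Starting from jerk j(t) = 0, we take 1 antiderivative. The integral of jerk is acceleration. Using a(0) = 10, we get a(t) = 10. From the given acceleration equation a(t) = 10, we substitute t = 3 to get a = 10.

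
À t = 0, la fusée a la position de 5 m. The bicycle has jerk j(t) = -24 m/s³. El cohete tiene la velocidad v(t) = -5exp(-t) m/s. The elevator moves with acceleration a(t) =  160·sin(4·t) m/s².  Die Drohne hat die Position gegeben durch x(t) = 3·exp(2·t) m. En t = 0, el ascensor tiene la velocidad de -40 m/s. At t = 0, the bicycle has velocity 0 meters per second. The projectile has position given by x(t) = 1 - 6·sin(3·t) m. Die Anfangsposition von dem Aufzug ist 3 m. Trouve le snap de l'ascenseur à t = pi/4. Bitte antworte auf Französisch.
Nous devons dériver notre équation de l'accélération a(t) = 160·sin(4·t) 2 fois. La dérivée de l'accélération donne le jerk: j(t) = 640·cos(4·t). En dérivant le jerk, nous obtenons le snap: s(t) = -2560·sin(4·t). De l'équation du snap s(t) = -2560·sin(4·t), nous substituons t = pi/4 pour obtenir s = 0.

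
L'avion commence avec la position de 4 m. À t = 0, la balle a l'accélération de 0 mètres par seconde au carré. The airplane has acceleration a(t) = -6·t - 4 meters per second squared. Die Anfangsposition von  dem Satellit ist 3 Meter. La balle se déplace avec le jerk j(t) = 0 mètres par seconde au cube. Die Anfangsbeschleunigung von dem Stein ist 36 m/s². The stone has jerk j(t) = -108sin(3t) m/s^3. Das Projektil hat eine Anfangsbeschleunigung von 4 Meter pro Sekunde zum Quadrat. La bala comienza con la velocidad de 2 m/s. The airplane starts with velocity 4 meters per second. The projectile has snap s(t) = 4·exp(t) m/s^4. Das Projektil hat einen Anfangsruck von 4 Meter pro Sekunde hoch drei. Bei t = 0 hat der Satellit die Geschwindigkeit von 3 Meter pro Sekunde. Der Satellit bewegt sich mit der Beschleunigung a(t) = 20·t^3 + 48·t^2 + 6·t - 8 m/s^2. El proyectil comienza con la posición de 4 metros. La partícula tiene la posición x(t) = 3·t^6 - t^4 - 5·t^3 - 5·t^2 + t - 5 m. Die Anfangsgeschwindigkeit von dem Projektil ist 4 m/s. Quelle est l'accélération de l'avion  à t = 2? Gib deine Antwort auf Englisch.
Using a(t) = -6·t - 4 and substituting t = 2, we find a = -16.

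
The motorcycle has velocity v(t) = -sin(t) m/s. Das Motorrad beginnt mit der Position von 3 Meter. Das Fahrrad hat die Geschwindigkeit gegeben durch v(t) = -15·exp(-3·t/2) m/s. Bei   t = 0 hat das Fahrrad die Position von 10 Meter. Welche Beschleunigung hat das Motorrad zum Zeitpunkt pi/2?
Wir müssen unsere Gleichung für die Geschwindigkeit v(t) = -sin(t) 1-mal ableiten. Mit d/dt von v(t) finden wir a(t) = -cos(t). Aus der Gleichung für die Beschleunigung a(t) = -cos(t), setzen wir t = pi/2 ein und erhalten a = 0.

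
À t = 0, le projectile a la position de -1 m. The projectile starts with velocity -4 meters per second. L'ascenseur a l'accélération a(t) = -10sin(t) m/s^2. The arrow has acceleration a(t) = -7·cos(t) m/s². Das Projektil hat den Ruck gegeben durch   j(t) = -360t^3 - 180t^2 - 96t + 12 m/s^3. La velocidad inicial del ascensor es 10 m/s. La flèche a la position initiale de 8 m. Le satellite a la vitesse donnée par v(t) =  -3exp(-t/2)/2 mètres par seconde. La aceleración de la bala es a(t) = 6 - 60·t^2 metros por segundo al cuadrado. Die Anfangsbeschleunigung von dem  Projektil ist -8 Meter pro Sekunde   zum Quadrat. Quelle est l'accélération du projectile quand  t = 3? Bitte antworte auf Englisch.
We must find the antiderivative of our jerk equation j(t) = -360·t^3 - 180·t^2 - 96·t + 12 1 time. The integral of jerk is acceleration. Using a(0) = -8, we get a(t) = -90·t^4 - 60·t^3 - 48·t^2 + 12·t - 8. We have acceleration a(t) = -90·t^4 - 60·t^3 - 48·t^2 + 12·t - 8. Substituting t = 3: a(3) = -9314.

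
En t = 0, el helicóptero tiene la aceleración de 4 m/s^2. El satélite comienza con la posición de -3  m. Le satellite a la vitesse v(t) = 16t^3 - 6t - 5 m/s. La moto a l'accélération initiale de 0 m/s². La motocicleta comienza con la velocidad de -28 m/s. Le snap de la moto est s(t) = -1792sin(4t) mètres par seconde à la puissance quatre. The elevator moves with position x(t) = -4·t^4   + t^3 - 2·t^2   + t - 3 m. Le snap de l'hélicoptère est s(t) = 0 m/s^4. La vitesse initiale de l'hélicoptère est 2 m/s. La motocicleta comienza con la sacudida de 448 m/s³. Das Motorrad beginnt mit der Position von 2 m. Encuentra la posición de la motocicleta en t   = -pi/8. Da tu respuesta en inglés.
Starting from snap s(t) = -1792·sin(4·t), we take 4 antiderivatives. The integral of snap is jerk. Using j(0) = 448, we get j(t) = 448·cos(4·t). Finding the integral of j(t) and using a(0) = 0: a(t) = 112·sin(4·t). The antiderivative of acceleration is velocity. Using v(0) = -28, we get v(t) = -28·cos(4·t). The antiderivative of velocity, with x(0) = 2, gives position: x(t) = 2 - 7·sin(4·t). From the given position equation x(t) = 2 - 7·sin(4·t), we substitute t = -pi/8 to get x = 9.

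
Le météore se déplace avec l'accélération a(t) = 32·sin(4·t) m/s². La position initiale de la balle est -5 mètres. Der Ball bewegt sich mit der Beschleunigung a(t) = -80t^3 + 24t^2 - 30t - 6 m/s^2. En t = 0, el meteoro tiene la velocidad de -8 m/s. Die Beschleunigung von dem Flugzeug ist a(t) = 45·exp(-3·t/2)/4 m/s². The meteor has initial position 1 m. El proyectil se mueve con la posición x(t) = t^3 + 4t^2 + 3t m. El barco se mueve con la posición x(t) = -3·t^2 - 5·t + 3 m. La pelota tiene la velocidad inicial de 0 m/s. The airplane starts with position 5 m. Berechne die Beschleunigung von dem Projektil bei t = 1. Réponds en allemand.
Wir müssen unsere Gleichung für die Position x(t) = t^3 + 4·t^2 + 3·t 2-mal ableiten. Die Ableitung von der Position ergibt die Geschwindigkeit: v(t) = 3·t^2 + 8·t + 3. Durch Ableiten von der Geschwindigkeit erhalten wir die Beschleunigung: a(t) = 6·t + 8. Mit a(t) = 6·t + 8 und Einsetzen von t = 1, finden wir a = 14.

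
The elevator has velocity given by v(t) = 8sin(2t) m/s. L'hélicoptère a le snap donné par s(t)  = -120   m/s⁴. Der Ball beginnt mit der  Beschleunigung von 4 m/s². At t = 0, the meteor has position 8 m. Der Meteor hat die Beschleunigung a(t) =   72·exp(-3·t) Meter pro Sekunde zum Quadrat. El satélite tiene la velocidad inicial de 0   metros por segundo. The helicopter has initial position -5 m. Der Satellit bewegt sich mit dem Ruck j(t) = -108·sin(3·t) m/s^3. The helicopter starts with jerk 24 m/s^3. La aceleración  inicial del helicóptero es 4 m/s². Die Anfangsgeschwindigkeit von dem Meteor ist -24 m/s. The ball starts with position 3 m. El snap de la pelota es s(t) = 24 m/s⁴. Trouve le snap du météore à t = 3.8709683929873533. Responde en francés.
Nous devons dériver notre équation de l'accélération a(t) = 72·exp(-3·t) 2 fois. En dérivant l'accélération, nous obtenons le jerk: j(t) = -216·exp(-3·t). La dérivée du jerk donne le snap: s(t) = 648·exp(-3·t). En utilisant s(t) = 648·exp(-3·t) et en substituant t = 3.8709683929873533, nous trouvons s = 0.00586346541397384.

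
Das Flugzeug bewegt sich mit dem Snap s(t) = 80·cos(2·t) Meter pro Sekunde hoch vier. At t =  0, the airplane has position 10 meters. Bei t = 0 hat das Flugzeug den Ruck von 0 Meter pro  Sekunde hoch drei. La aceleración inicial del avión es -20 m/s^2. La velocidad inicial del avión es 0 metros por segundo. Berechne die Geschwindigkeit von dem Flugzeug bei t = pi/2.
Ausgehend von dem Snap s(t) = 80·cos(2·t), nehmen wir 3 Stammfunktionen. Das Integral von dem Snap ist der Ruck. Mit j(0) = 0 erhalten wir j(t) = 40·sin(2·t). Mit ∫j(t)dt und Anwendung von a(0) = -20, finden wir a(t) = -20·cos(2·t). Mit ∫a(t)dt und Anwendung von v(0) = 0, finden wir v(t) = -10·sin(2·t). Mit v(t) = -10·sin(2·t) und Einsetzen von t = pi/2, finden wir v = 0.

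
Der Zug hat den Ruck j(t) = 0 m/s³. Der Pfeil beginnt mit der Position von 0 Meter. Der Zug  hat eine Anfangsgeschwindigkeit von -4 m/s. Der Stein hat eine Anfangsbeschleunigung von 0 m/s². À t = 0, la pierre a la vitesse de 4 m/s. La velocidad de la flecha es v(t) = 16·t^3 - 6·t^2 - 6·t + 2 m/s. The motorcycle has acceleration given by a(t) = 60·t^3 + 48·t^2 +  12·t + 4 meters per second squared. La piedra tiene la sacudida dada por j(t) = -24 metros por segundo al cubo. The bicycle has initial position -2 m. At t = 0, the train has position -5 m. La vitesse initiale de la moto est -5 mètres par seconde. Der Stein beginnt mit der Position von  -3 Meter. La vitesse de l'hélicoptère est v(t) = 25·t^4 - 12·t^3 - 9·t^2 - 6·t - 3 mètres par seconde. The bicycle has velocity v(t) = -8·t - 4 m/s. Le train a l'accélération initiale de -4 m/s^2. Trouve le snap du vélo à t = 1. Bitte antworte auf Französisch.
Pour résoudre ceci, nous devons prendre 3 dérivées de notre équation de la vitesse v(t) = -8·t - 4. En prenant d/dt de v(t), nous trouvons a(t) = -8. En prenant d/dt de a(t), nous trouvons j(t) = 0. En prenant d/dt de j(t), nous trouvons s(t) = 0. En utilisant s(t) = 0 et en substituant t = 1, nous trouvons s = 0.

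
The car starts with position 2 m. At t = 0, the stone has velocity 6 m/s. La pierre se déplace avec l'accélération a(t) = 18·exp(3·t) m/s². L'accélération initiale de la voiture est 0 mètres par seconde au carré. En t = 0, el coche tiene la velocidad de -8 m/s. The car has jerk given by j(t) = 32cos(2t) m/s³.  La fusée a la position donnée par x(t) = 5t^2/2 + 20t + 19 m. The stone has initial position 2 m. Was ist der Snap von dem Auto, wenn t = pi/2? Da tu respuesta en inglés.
To solve this, we need to take 1 derivative of our jerk equation j(t) = 32·cos(2·t). The derivative of jerk gives snap: s(t) = -64·sin(2·t). From the given snap equation s(t) = -64·sin(2·t), we substitute t = pi/2 to get s = 0.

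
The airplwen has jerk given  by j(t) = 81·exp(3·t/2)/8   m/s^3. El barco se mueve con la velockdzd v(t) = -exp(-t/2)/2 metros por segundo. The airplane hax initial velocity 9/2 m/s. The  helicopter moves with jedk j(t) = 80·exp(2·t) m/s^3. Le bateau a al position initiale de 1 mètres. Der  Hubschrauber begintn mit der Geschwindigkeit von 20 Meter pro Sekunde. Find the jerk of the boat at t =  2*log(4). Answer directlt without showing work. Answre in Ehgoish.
The answer is -1/32.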